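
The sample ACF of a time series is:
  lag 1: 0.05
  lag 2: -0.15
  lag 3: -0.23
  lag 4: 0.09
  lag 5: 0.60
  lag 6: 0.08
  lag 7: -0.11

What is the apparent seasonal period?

5

The largest autocorrelation is r_5 = 0.60; the remaining lags stay at or below 0.09.
The dominant spike at lag 5 indicates a seasonal period of 5.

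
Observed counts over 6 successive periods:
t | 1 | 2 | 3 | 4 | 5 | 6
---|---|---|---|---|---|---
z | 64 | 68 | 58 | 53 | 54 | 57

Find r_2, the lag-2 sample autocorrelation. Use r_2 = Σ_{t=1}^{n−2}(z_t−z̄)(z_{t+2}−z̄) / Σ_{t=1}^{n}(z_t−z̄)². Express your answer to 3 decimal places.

-0.244

Mean z̄ = (64 + 68 + 58 + 53 + 54 + 57)/6 = 59.0000
Deviations from mean: 5.0000, 9.0000, -1.0000, -6.0000, -5.0000, -2.0000
Σ(z_t−z̄)(z_{t+2}−z̄) = (-5.0000) + (-54.0000) + (5.0000) + (12.0000) = -42.0000
Denominator Σ(z_t−z̄)² = 172.0000
r_2 = -42.0000 / 172.0000 = -0.244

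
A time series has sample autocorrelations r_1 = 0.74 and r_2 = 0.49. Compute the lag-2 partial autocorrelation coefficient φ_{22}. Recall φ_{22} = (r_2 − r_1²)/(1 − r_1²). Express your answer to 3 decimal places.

φ_{22} = (r_2 − r_1²) / (1 − r_1²)
r_1² = (0.74)² = 0.5476
Numerator = 0.49 − 0.5476 = -0.0576; denominator = 1 − 0.5476 = 0.4524
φ_{22} = -0.0576 / 0.4524 = -0.127

-0.127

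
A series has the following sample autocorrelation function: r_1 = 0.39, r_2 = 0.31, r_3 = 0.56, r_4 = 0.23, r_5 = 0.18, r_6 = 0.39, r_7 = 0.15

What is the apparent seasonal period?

The largest autocorrelation is r_3 = 0.56; the remaining lags stay at or below 0.39. The elevated value at lag 1 (0.39), dropping to 0.31 at lag 2, reflects decaying short-term dependence rather than seasonality.
The dominant spike at lag 3 indicates a seasonal period of 3.

3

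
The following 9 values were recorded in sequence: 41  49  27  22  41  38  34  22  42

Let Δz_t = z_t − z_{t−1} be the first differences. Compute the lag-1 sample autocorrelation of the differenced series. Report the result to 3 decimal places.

-0.263

First differences Δz: 8, -22, -5, 19, -3, -4, -12, 20
Mean of differences = 0.1250
Numerator Σ(Δz_t−Δz̄)(Δz_{t+1}−Δz̄) = -394.6406
Denominator Σ(Δz_t−Δz̄)² = 1502.8750
r_1(Δz) = -394.6406 / 1502.8750 = -0.263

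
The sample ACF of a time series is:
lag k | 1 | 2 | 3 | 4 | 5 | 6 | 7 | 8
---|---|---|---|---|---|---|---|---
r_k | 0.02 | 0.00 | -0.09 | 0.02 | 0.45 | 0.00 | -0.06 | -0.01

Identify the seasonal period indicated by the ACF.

The largest autocorrelation is r_5 = 0.45; the remaining lags stay at or below 0.02.
The dominant spike at lag 5 indicates a seasonal period of 5.

5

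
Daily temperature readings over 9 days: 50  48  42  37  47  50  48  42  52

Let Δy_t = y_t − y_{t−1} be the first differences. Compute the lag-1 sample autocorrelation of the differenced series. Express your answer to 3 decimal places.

-0.097

First differences Δy: -2, -6, -5, 10, 3, -2, -6, 10
Mean of differences = 0.2500
Numerator Σ(Δy_t−Δȳ)(Δy_{t+1}−Δȳ) = -30.5625
Denominator Σ(Δy_t−Δȳ)² = 313.5000
r_1(Δy) = -30.5625 / 313.5000 = -0.097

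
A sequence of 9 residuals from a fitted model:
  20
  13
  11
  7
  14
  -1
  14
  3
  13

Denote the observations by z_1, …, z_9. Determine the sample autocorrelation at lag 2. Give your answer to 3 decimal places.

Mean z̄ = (20 + 13 + 11 + 7 + 14 − 1 + 14 + 3 + 13)/9 = 10.4444
Σ(z_t−z̄)(z_{t+2}−z̄) = (5.3086) + (-8.8025) + (1.9753) + (39.4198) + (12.6420) + (85.1975) + (9.0864) = 144.8272
Denominator Σ(z_t−z̄)² = 328.2222
r_2 = 144.8272 / 328.2222 = 0.441

0.441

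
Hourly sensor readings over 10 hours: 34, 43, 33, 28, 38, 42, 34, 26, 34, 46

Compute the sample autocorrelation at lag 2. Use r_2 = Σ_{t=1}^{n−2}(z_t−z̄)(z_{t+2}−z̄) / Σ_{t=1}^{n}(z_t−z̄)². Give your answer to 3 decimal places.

Mean z̄ = (34 + 43 + 33 + 28 + 38 + 42 + 34 + 26 + 34 + 46)/10 = 35.8000
Numerator Σ_{t=1}^{8}(z_t−z̄)(z_{t+2}−z̄) = -267.0800
Denominator Σ(z_t−z̄)² = 373.6000
r_2 = -267.0800 / 373.6000 = -0.715

-0.715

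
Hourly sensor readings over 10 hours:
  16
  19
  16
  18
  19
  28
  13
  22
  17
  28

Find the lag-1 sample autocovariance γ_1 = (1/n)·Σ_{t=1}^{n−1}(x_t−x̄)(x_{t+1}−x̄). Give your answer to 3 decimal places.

Mean x̄ = (16 + 19 + 16 + 18 + 19 + 28 + 13 + 22 + 17 + 28)/10 = 19.6000
Σ_{t=1}^{9}(x_t−x̄)(x_{t+1}−x̄) = -93.3600
γ_1 = -93.3600 / 10 = -9.336

-9.336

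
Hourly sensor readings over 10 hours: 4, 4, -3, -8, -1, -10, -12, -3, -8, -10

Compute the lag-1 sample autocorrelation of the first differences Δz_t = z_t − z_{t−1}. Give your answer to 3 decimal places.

First differences Δz: 0, -7, -5, 7, -9, -2, 9, -5, -2
Mean of differences = -1.5556
Numerator Σ(Δz_t−Δz̄)(Δz_{t+1}−Δz̄) = -119.0864
Denominator Σ(Δz_t−Δz̄)² = 296.2222
r_1(Δz) = -119.0864 / 296.2222 = -0.402

-0.402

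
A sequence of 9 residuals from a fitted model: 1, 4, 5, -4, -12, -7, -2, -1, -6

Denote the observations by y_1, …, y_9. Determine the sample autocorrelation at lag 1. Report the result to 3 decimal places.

Mean ȳ = (1 + 4 + 5 − 4 − 12 − 7 − 2 − 1 − 6)/9 = -2.4444
Numerator Σ_{t=1}^{8}(y_t−ȳ)(y_{t+1}−ȳ) = 110.4691
Denominator Σ(y_t−ȳ)² = 238.2222
r_1 = 110.4691 / 238.2222 = 0.464

0.464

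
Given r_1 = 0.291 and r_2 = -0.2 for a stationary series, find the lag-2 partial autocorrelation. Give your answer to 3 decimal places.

φ_{22} = (r_2 − r_1²) / (1 − r_1²)
r_1² = (0.291)² = 0.084681
Numerator = -0.2 − 0.0847 = -0.2847; denominator = 1 − 0.0847 = 0.9153
φ_{22} = -0.2847 / 0.9153 = -0.311

-0.311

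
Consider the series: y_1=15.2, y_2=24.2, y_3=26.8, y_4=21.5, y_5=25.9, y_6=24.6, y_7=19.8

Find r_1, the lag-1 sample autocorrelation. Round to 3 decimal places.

Mean ȳ = (15.2 + 24.2 + 26.8 + 21.5 + 25.9 + 24.6 + 19.8)/7 = 22.5714
Deviations from mean: -7.3714, 1.6286, 4.2286, -1.0714, 3.3286, 2.0286, -2.7714
Numerator Σ_{t=1}^{6}(y_t−ȳ)(y_{t+1}−ȳ) = -12.0851
Denominator Σ(y_t−ȳ)² = 98.8943
r_1 = -12.0851 / 98.8943 = -0.122

-0.122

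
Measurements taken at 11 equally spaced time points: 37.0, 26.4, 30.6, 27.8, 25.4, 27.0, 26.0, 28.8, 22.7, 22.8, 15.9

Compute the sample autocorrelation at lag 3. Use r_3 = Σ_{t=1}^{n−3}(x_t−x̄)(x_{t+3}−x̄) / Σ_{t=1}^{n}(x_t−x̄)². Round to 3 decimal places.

Mean x̄ = (37.0 + 26.4 + 30.6 + 27.8 + 25.4 + 27.0 + 26.0 + 28.8 + 22.7 + 22.8 + 15.9)/11 = 26.4000
Numerator Σ_{t=1}^{8}(x_t−x̄)(x_{t+3}−x̄) = -11.5800
Denominator Σ(x_t−x̄)² = 276.1400
r_3 = -11.5800 / 276.1400 = -0.042

-0.042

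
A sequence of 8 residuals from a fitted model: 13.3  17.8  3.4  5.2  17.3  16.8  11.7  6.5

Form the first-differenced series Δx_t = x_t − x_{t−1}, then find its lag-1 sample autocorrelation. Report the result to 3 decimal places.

-0.125

First differences Δx: 4.5, -14.4, 1.8, 12.1, -0.5, -5.1, -5.2
Mean of differences = -0.9714
Numerator Σ(Δx_t−Δx̄)(Δx_{t+1}−Δx̄) = -52.7894
Denominator Σ(Δx_t−Δx̄)² = 423.9543
r_1(Δx) = -52.7894 / 423.9543 = -0.125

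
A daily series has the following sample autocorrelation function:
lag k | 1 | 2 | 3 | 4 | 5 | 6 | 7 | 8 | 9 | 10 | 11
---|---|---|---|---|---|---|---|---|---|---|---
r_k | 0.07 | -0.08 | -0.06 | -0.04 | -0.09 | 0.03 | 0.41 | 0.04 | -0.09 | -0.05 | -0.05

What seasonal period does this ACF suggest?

The largest autocorrelation is r_7 = 0.41; the remaining lags stay at or below 0.07.
The dominant spike at lag 7 indicates a seasonal period of 7.

7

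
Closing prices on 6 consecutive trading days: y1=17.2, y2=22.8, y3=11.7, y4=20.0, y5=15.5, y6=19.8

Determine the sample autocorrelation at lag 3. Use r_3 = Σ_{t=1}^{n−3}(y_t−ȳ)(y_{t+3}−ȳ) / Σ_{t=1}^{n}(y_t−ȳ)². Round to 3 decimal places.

-0.326

Mean ȳ = (17.2 + 22.8 + 11.7 + 20.0 + 15.5 + 19.8)/6 = 17.8333
Deviations from mean: -0.6333, 4.9667, -6.1333, 2.1667, -2.3333, 1.9667
Σ(y_t−ȳ)(y_{t+3}−ȳ) = (-1.3722) + (-11.5889) + (-12.0622) = -25.0233
Denominator Σ(y_t−ȳ)² = 76.6933
r_3 = -25.0233 / 76.6933 = -0.326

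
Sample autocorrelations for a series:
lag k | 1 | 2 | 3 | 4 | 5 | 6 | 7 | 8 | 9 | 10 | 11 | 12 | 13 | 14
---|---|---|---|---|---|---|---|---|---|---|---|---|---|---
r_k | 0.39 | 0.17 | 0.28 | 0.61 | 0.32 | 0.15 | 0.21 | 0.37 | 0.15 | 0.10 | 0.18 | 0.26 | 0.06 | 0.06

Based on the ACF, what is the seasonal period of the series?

4

The largest autocorrelation is r_4 = 0.61; the remaining lags stay at or below 0.39. The elevated value at lag 1 (0.39), dropping to 0.17 at lag 2, reflects decaying short-term dependence rather than seasonality.
The dominant spike at lag 4 indicates a seasonal period of 4.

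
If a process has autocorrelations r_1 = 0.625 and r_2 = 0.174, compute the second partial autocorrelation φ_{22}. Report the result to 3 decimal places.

φ_{22} = (r_2 − r_1²) / (1 − r_1²)
r_1² = (0.625)² = 0.390625
Numerator = 0.174 − 0.3906 = -0.2166; denominator = 1 − 0.3906 = 0.6094
φ_{22} = -0.2166 / 0.6094 = -0.355

-0.355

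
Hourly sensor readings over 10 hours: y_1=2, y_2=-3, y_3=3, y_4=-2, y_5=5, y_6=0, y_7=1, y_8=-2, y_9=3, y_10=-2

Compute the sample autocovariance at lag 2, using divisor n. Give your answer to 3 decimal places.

3.600

Mean ȳ = (2 − 3 + 3 − 2 + 5 + 0 + 1 − 2 + 3 − 2)/10 = 0.5000
Σ_{t=1}^{8}(y_t−ȳ)(y_{t+2}−ȳ) = 36.0000
γ_2 = 36.0000 / 10 = 3.600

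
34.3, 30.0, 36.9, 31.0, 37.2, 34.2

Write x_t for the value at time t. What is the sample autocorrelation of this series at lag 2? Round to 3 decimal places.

0.492

Mean x̄ = (34.3 + 30.0 + 36.9 + 31.0 + 37.2 + 34.2)/6 = 33.9333
Deviations from mean: 0.3667, -3.9333, 2.9667, -2.9333, 3.2667, 0.2667
Σ(x_t−x̄)(x_{t+2}−x̄) = (1.0878) + (11.5378) + (9.6911) + (-0.7822) = 21.5344
Denominator Σ(x_t−x̄)² = 43.7533
r_2 = 21.5344 / 43.7533 = 0.492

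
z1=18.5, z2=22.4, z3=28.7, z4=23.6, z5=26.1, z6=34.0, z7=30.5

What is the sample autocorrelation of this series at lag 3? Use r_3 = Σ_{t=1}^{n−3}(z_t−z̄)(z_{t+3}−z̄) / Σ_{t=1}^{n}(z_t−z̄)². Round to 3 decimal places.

Mean z̄ = (18.5 + 22.4 + 28.7 + 23.6 + 26.1 + 34.0 + 30.5)/7 = 26.2571
Numerator Σ_{t=1}^{4}(z_t−z̄)(z_{t+3}−z̄) = 28.8588
Denominator Σ(z_t−z̄)² = 166.0571
r_3 = 28.8588 / 166.0571 = 0.174

0.174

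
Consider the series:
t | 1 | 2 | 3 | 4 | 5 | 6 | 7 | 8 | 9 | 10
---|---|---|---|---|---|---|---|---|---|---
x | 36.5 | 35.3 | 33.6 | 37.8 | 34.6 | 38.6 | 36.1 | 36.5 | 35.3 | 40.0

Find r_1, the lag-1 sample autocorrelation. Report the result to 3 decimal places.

Mean x̄ = (36.5 + 35.3 + 33.6 + 37.8 + 34.6 + 38.6 + 36.1 + 36.5 + 35.3 + 40.0)/10 = 36.4300
Numerator Σ_{t=1}^{9}(x_t−x̄)(x_{t+1}−x̄) = -12.0889
Denominator Σ(x_t−x̄)² = 33.3610
r_1 = -12.0889 / 33.3610 = -0.362

-0.362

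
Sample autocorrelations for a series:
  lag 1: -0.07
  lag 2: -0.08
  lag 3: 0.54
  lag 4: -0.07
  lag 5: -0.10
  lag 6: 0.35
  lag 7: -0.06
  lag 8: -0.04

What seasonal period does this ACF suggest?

The largest autocorrelation is r_3 = 0.54, with a weaker echo at lag 6 (0.35); the remaining lags stay at or below -0.04.
The dominant spike at lag 3 indicates a seasonal period of 3.

3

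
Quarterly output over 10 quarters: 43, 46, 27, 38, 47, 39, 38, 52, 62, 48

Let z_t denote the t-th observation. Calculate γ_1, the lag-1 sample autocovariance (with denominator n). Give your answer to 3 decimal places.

23.100

Mean z̄ = (43 + 46 + 27 + 38 + 47 + 39 + 38 + 52 + 62 + 48)/10 = 44.0000
Σ_{t=1}^{9}(z_t−z̄)(z_{t+1}−z̄) = 231.0000
γ_1 = 231.0000 / 10 = 23.100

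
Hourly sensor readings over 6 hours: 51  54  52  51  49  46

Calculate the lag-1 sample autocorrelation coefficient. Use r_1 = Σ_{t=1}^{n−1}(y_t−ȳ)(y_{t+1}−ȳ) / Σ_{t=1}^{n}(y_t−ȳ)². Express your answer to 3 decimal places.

0.367

Mean ȳ = (51 + 54 + 52 + 51 + 49 + 46)/6 = 50.5000
Deviations from mean: 0.5000, 3.5000, 1.5000, 0.5000, -1.5000, -4.5000
Σ(y_t−ȳ)(y_{t+1}−ȳ) = (1.7500) + (5.2500) + (0.7500) + (-0.7500) + (6.7500) = 13.7500
Denominator Σ(y_t−ȳ)² = 37.5000
r_1 = 13.7500 / 37.5000 = 0.367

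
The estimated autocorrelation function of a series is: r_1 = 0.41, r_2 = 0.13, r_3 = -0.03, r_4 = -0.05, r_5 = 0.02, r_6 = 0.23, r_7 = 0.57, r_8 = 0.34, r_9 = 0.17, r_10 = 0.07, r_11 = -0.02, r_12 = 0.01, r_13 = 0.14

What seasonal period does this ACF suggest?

7

The largest autocorrelation is r_7 = 0.57; the remaining lags stay at or below 0.41. The elevated value at lag 1 (0.41), dropping to 0.13 at lag 2, reflects decaying short-term dependence rather than seasonality.
The dominant spike at lag 7 indicates a seasonal period of 7.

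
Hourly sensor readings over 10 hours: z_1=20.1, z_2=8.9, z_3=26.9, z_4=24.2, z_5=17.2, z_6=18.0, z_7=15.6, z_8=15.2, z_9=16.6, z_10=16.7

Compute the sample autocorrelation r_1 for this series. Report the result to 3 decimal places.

-0.168

Mean z̄ = (20.1 + 8.9 + 26.9 + 24.2 + 17.2 + 18.0 + 15.6 + 15.2 + 16.6 + 16.7)/10 = 17.9400
Numerator Σ_{t=1}^{9}(z_t−z̄)(z_{t+1}−z̄) = -37.5076
Denominator Σ(z_t−z̄)² = 222.7240
r_1 = -37.5076 / 222.7240 = -0.168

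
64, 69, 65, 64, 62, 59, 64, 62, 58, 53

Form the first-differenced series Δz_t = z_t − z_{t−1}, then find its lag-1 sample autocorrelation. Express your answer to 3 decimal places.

-0.179

First differences Δz: 5, -4, -1, -2, -3, 5, -2, -4, -5
Mean of differences = -1.2222
Numerator Σ(Δz_t−Δz̄)(Δz_{t+1}−Δz̄) = -19.9383
Denominator Σ(Δz_t−Δz̄)² = 111.5556
r_1(Δz) = -19.9383 / 111.5556 = -0.179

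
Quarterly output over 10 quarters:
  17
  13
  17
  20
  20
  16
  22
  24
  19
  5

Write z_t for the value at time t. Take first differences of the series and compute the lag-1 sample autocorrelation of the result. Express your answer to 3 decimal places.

First differences Δz: -4, 4, 3, 0, -4, 6, 2, -5, -14
Mean of differences = -1.3333
Numerator Σ(Δz_t−Δz̄)(Δz_{t+1}−Δz̄) = 50.2222
Denominator Σ(Δz_t−Δz̄)² = 302.0000
r_1(Δz) = 50.2222 / 302.0000 = 0.166

0.166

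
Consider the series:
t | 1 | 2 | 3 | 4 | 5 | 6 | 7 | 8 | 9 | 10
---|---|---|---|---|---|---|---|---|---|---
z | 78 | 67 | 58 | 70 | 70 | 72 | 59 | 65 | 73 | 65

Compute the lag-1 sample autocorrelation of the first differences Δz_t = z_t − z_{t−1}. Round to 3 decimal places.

First differences Δz: -11, -9, 12, 0, 2, -13, 6, 8, -8
Mean of differences = -1.4444
Numerator Σ(Δz_t−Δz̄)(Δz_{t+1}−Δz̄) = -122.4198
Denominator Σ(Δz_t−Δz̄)² = 664.2222
r_1(Δz) = -122.4198 / 664.2222 = -0.184

-0.184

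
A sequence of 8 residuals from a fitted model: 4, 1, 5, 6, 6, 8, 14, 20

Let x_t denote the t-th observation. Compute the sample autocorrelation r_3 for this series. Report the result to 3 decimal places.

Mean x̄ = (4 + 1 + 5 + 6 + 6 + 8 + 14 + 20)/8 = 8.0000
Deviations from mean: -4.0000, -7.0000, -3.0000, -2.0000, -2.0000, 0.0000, 6.0000, 12.0000
Σ(x_t−x̄)(x_{t+3}−x̄) = (8.0000) + (14.0000) + (0.0000) + (-12.0000) + (-24.0000) = -14.0000
Denominator Σ(x_t−x̄)² = 262.0000
r_3 = -14.0000 / 262.0000 = -0.053

-0.053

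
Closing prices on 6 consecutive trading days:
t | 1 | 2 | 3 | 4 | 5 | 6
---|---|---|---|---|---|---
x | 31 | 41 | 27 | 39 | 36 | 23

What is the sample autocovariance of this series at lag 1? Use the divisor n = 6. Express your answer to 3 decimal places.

Mean x̄ = (31 + 41 + 27 + 39 + 36 + 23)/6 = 32.8333
Deviations: -1.8333, 8.1667, -5.8333, 6.1667, 3.1667, -9.8333
Σ_{t=1}^{5}(x_t−x̄)(x_{t+1}−x̄) = -110.1944
γ_1 = -110.1944 / 6 = -18.366

-18.366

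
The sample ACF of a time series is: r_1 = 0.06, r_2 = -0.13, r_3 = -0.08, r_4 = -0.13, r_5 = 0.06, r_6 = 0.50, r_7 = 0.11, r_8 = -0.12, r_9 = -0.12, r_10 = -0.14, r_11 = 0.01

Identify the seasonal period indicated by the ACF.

The largest autocorrelation is r_6 = 0.50; the remaining lags stay at or below 0.11.
The dominant spike at lag 6 indicates a seasonal period of 6.

6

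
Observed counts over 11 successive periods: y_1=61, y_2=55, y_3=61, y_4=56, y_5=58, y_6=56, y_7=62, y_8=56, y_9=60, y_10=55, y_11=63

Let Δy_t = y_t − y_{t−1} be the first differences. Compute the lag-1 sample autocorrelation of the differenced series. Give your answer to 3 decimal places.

-0.753

First differences Δy: -6, 6, -5, 2, -2, 6, -6, 4, -5, 8
Mean of differences = 0.2000
Numerator Σ(Δy_t−Δȳ)(Δy_{t+1}−Δȳ) = -212.0400
Denominator Σ(Δy_t−Δȳ)² = 281.6000
r_1(Δy) = -212.0400 / 281.6000 = -0.753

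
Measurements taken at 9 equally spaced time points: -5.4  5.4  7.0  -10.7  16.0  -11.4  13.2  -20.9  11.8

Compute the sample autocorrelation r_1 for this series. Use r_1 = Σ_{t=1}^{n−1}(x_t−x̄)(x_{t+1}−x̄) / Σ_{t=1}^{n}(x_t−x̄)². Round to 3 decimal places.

Mean x̄ = (-5.4 + 5.4 + 7.0 − 10.7 + 16.0 − 11.4 + 13.2 − 20.9 + 11.8)/9 = 0.5556
Numerator Σ_{t=1}^{8}(x_t−x̄)(x_{t+1}−x̄) = -1092.3709
Denominator Σ(x_t−x̄)² = 1355.2822
r_1 = -1092.3709 / 1355.2822 = -0.806

-0.806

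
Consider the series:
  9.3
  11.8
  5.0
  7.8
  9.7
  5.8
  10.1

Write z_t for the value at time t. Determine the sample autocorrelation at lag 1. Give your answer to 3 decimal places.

-0.418

Mean z̄ = (9.3 + 11.8 + 5.0 + 7.8 + 9.7 + 5.8 + 10.1)/7 = 8.5000
Deviations from mean: 0.8000, 3.3000, -3.5000, -0.7000, 1.2000, -2.7000, 1.6000
Numerator Σ_{t=1}^{6}(z_t−z̄)(z_{t+1}−z̄) = -14.8600
Denominator Σ(z_t−z̄)² = 35.5600
r_1 = -14.8600 / 35.5600 = -0.418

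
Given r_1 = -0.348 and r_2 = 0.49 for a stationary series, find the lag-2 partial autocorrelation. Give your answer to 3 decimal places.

φ_{22} = (r_2 − r_1²) / (1 − r_1²)
r_1² = (-0.348)² = 0.121104
Numerator = 0.49 − 0.1211 = 0.3689; denominator = 1 − 0.1211 = 0.8789
φ_{22} = 0.3689 / 0.8789 = 0.420

0.420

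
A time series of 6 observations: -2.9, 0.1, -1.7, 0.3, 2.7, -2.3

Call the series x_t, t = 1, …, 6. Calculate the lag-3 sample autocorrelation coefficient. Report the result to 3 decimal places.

0.098

Mean x̄ = (-2.9 + 0.1 − 1.7 + 0.3 + 2.7 − 2.3)/6 = -0.6333
Deviations from mean: -2.2667, 0.7333, -1.0667, 0.9333, 3.3333, -1.6667
Σ(x_t−x̄)(x_{t+3}−x̄) = (-2.1156) + (2.4444) + (1.7778) = 2.1067
Denominator Σ(x_t−x̄)² = 21.5733
r_3 = 2.1067 / 21.5733 = 0.098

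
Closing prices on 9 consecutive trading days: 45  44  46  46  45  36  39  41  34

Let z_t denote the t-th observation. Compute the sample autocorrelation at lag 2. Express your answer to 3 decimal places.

Mean z̄ = (45 + 44 + 46 + 46 + 45 + 36 + 39 + 41 + 34)/9 = 41.7778
Numerator Σ_{t=1}^{7}(z_t−z̄)(z_{t+2}−z̄) = 29.3457
Denominator Σ(z_t−z̄)² = 163.5556
r_2 = 29.3457 / 163.5556 = 0.179

0.179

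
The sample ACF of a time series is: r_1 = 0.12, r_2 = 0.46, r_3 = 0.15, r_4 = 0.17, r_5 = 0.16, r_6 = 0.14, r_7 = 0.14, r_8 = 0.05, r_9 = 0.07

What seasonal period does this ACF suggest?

The largest autocorrelation is r_2 = 0.46, with a weaker echo at lag 4 (0.17); the remaining lags stay at or below 0.16.
The dominant spike at lag 2 indicates a seasonal period of 2.

2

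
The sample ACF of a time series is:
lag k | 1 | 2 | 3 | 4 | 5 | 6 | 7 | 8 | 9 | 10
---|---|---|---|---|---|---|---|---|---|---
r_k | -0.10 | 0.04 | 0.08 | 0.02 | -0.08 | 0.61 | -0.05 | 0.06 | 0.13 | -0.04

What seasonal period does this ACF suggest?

The largest autocorrelation is r_6 = 0.61; the remaining lags stay at or below 0.13.
The dominant spike at lag 6 indicates a seasonal period of 6.

6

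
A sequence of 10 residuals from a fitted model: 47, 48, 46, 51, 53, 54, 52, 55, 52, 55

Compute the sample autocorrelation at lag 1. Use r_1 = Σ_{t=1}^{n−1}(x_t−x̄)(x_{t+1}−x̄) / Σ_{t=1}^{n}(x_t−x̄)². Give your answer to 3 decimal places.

Mean x̄ = (47 + 48 + 46 + 51 + 53 + 54 + 52 + 55 + 52 + 55)/10 = 51.3000
Numerator Σ_{t=1}^{9}(x_t−x̄)(x_{t+1}−x̄) = 47.0100
Denominator Σ(x_t−x̄)² = 96.1000
r_1 = 47.0100 / 96.1000 = 0.489

0.489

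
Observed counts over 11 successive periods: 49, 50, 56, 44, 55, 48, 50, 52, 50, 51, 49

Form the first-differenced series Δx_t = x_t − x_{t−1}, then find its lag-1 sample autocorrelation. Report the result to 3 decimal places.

-0.796

First differences Δx: 1, 6, -12, 11, -7, 2, 2, -2, 1, -2
Mean of differences = 0.0000
Numerator Σ(Δx_t−Δx̄)(Δx_{t+1}−Δx̄) = -293.0000
Denominator Σ(Δx_t−Δx̄)² = 368.0000
r_1(Δx) = -293.0000 / 368.0000 = -0.796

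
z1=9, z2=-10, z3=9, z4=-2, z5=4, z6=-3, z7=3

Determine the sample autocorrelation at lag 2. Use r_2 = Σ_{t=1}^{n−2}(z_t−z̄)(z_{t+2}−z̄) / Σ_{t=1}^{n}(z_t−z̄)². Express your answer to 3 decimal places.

Mean z̄ = (9 − 10 + 9 − 2 + 4 − 3 + 3)/7 = 1.4286
Deviations from mean: 7.5714, -11.4286, 7.5714, -3.4286, 2.5714, -4.4286, 1.5714
Numerator Σ_{t=1}^{5}(z_t−z̄)(z_{t+2}−z̄) = 135.2041
Denominator Σ(z_t−z̄)² = 285.7143
r_2 = 135.2041 / 285.7143 = 0.473

0.473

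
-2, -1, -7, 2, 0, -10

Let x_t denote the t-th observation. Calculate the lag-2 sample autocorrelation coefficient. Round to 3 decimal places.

-0.394

Mean x̄ = (-2 − 1 − 7 + 2 + 0 − 10)/6 = -3.0000
Σ(x_t−x̄)(x_{t+2}−x̄) = (-4.0000) + (10.0000) + (-12.0000) + (-35.0000) = -41.0000
Denominator Σ(x_t−x̄)² = 104.0000
r_2 = -41.0000 / 104.0000 = -0.394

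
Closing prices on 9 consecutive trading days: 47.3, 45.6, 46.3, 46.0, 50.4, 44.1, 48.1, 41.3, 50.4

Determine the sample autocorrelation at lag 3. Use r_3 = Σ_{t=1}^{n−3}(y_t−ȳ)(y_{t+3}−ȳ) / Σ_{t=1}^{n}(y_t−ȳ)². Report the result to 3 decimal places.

Mean ȳ = (47.3 + 45.6 + 46.3 + 46.0 + 50.4 + 44.1 + 48.1 + 41.3 + 50.4)/9 = 46.6111
Numerator Σ_{t=1}^{6}(y_t−ȳ)(y_{t+3}−ȳ) = -34.0181
Denominator Σ(y_t−ȳ)² = 67.4089
r_3 = -34.0181 / 67.4089 = -0.505

-0.505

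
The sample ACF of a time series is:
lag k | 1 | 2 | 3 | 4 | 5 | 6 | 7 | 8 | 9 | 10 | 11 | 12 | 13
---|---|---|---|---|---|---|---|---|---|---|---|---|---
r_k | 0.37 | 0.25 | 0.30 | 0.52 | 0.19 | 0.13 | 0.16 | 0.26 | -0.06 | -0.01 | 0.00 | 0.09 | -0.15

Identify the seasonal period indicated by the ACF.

The largest autocorrelation is r_4 = 0.52; the remaining lags stay at or below 0.37. The elevated value at lag 1 (0.37), dropping to 0.25 at lag 2, reflects decaying short-term dependence rather than seasonality.
The dominant spike at lag 4 indicates a seasonal period of 4.

4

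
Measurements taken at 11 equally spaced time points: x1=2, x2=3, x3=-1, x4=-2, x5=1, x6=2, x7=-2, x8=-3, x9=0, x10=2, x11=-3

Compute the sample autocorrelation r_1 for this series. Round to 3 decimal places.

Mean x̄ = (2 + 3 − 1 − 2 + 1 + 2 − 2 − 3 + 0 + 2 − 3)/11 = -0.0909
Numerator Σ_{t=1}^{10}(x_t−x̄)(x_{t+1}−x̄) = 0.9917
Denominator Σ(x_t−x̄)² = 48.9091
r_1 = 0.9917 / 48.9091 = 0.020

0.020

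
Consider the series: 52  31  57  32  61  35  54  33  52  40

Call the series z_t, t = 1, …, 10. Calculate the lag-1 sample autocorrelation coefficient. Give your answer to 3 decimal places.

Mean z̄ = (52 + 31 + 57 + 32 + 61 + 35 + 54 + 33 + 52 + 40)/10 = 44.7000
Numerator Σ_{t=1}^{9}(z_t−z̄)(z_{t+1}−z̄) = -1108.5900
Denominator Σ(z_t−z̄)² = 1212.1000
r_1 = -1108.5900 / 1212.1000 = -0.915

-0.915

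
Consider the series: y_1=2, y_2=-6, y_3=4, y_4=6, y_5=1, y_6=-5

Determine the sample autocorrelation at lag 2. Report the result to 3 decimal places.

-0.491

Mean ȳ = (2 − 6 + 4 + 6 + 1 − 5)/6 = 0.3333
Σ(y_t−ȳ)(y_{t+2}−ȳ) = (6.1111) + (-35.8889) + (2.4444) + (-30.2222) = -57.5556
Denominator Σ(y_t−ȳ)² = 117.3333
r_2 = -57.5556 / 117.3333 = -0.491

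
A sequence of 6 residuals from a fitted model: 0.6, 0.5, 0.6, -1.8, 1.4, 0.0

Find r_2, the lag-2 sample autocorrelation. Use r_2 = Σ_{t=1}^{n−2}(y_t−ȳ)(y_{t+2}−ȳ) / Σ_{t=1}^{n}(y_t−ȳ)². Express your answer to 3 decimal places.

0.079

Mean ȳ = (0.6 + 0.5 + 0.6 − 1.8 + 1.4 + 0.0)/6 = 0.2167
Numerator Σ_{t=1}^{4}(y_t−ȳ)(y_{t+2}−ȳ) = 0.4661
Denominator Σ(y_t−ȳ)² = 5.8883
r_2 = 0.4661 / 5.8883 = 0.079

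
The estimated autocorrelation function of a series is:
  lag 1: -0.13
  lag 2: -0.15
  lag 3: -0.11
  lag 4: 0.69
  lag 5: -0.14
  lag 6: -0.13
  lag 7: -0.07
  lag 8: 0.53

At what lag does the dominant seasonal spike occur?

4

The largest autocorrelation is r_4 = 0.69, with a weaker echo at lag 8 (0.53); the remaining lags stay at or below -0.07.
The dominant spike at lag 4 indicates a seasonal period of 4.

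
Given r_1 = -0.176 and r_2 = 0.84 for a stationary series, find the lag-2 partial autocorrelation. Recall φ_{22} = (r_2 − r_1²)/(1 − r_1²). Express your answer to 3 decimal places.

0.835

φ_{22} = (r_2 − r_1²) / (1 − r_1²)
r_1² = (-0.176)² = 0.030976
Numerator = 0.84 − 0.0310 = 0.8090; denominator = 1 − 0.0310 = 0.9690
φ_{22} = 0.8090 / 0.9690 = 0.835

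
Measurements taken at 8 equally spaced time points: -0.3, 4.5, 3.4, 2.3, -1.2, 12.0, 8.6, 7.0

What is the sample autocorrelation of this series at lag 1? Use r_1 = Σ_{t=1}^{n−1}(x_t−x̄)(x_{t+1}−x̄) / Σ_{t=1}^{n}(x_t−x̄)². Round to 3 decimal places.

0.093

Mean x̄ = (-0.3 + 4.5 + 3.4 + 2.3 − 1.2 + 12.0 + 8.6 + 7.0)/8 = 4.5375
Deviations from mean: -4.8375, -0.0375, -1.1375, -2.2375, -5.7375, 7.4625, 4.0625, 2.4625
Numerator Σ_{t=1}^{7}(x_t−x̄)(x_{t+1}−x̄) = 13.1111
Denominator Σ(x_t−x̄)² = 140.8788
r_1 = 13.1111 / 140.8788 = 0.093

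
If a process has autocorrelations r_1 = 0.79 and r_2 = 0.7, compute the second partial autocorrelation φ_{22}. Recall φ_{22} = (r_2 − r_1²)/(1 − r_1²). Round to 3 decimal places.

0.202

φ_{22} = (r_2 − r_1²) / (1 − r_1²)
r_1² = (0.79)² = 0.6241
Numerator = 0.7 − 0.6241 = 0.0759; denominator = 1 − 0.6241 = 0.3759
φ_{22} = 0.0759 / 0.3759 = 0.202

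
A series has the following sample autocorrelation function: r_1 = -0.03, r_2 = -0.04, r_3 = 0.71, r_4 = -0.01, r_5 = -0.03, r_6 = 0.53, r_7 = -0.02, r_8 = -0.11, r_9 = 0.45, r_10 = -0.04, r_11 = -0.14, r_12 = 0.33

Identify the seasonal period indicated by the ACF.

The largest autocorrelation is r_3 = 0.71, with weaker echoes at lags 6 (0.53), 9 (0.45) and 12 (0.33); the remaining lags stay at or below -0.01.
The dominant spike at lag 3 indicates a seasonal period of 3.

3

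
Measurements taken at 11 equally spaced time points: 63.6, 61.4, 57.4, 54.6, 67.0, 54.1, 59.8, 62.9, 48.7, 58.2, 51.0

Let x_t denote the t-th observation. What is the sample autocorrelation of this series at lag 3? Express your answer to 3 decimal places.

Mean x̄ = (63.6 + 61.4 + 57.4 + 54.6 + 67.0 + 54.1 + 59.8 + 62.9 + 48.7 + 58.2 + 51.0)/11 = 58.0636
Numerator Σ_{t=1}^{8}(x_t−x̄)(x_{t+3}−x̄) = 53.6633
Denominator Σ(x_t−x̄)² = 313.7855
r_3 = 53.6633 / 313.7855 = 0.171

0.171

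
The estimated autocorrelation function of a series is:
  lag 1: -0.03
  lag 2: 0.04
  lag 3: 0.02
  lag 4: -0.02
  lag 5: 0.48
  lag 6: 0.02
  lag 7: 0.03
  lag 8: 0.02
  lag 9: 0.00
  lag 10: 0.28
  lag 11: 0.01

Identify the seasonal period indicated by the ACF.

The largest autocorrelation is r_5 = 0.48, with a weaker echo at lag 10 (0.28); the remaining lags stay at or below 0.04.
The dominant spike at lag 5 indicates a seasonal period of 5.

5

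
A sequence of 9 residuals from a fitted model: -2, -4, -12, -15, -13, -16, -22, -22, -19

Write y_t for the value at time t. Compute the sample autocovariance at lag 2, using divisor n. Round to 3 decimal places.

Mean ȳ = (-2 − 4 − 12 − 15 − 13 − 16 − 22 − 22 − 19)/9 = -13.8889
Σ_{t=1}^{7}(y_t−ȳ)(y_{t+2}−ȳ) = 66.8642
γ_2 = 66.8642 / 9 = 7.429

7.429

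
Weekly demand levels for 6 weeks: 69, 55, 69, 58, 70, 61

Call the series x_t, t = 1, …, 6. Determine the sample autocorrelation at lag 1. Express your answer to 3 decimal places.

-0.830

Mean x̄ = (69 + 55 + 69 + 58 + 70 + 61)/6 = 63.6667
Deviations from mean: 5.3333, -8.6667, 5.3333, -5.6667, 6.3333, -2.6667
Σ(x_t−x̄)(x_{t+1}−x̄) = (-46.2222) + (-46.2222) + (-30.2222) + (-35.8889) + (-16.8889) = -175.4444
Denominator Σ(x_t−x̄)² = 211.3333
r_1 = -175.4444 / 211.3333 = -0.830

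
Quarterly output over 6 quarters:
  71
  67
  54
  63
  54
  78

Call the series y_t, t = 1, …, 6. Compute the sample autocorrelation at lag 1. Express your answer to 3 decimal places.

-0.265

Mean ȳ = (71 + 67 + 54 + 63 + 54 + 78)/6 = 64.5000
Deviations from mean: 6.5000, 2.5000, -10.5000, -1.5000, -10.5000, 13.5000
Σ(y_t−ȳ)(y_{t+1}−ȳ) = (16.2500) + (-26.2500) + (15.7500) + (15.7500) + (-141.7500) = -120.2500
Denominator Σ(y_t−ȳ)² = 453.5000
r_1 = -120.2500 / 453.5000 = -0.265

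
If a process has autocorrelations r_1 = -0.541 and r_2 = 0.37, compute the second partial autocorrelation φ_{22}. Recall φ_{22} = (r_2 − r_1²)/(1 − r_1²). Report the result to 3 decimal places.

φ_{22} = (r_2 − r_1²) / (1 − r_1²)
r_1² = (-0.541)² = 0.292681
Numerator = 0.37 − 0.2927 = 0.0773; denominator = 1 − 0.2927 = 0.7073
φ_{22} = 0.0773 / 0.7073 = 0.109

0.109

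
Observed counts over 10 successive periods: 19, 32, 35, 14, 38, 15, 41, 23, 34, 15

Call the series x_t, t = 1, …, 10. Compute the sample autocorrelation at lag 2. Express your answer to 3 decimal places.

0.469

Mean x̄ = (19 + 32 + 35 + 14 + 38 + 15 + 41 + 23 + 34 + 15)/10 = 26.6000
Numerator Σ_{t=1}^{8}(x_t−x̄)(x_{t+2}−x̄) = 464.2800
Denominator Σ(x_t−x̄)² = 990.4000
r_2 = 464.2800 / 990.4000 = 0.469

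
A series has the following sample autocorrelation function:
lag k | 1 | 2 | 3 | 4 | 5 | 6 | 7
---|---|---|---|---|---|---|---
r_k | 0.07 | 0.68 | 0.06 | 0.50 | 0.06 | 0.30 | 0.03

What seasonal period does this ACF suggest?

2

The largest autocorrelation is r_2 = 0.68, with weaker echoes at lags 4 (0.50) and 6 (0.30); the remaining lags stay at or below 0.07.
The dominant spike at lag 2 indicates a seasonal period of 2.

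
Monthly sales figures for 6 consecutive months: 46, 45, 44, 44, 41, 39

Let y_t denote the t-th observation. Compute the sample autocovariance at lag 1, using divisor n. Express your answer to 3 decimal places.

Mean ȳ = (46 + 45 + 44 + 44 + 41 + 39)/6 = 43.1667
Σ_{t=1}^{5}(y_t−ȳ)(y_{t+1}−ȳ) = 14.6389
γ_1 = 14.6389 / 6 = 2.440

2.440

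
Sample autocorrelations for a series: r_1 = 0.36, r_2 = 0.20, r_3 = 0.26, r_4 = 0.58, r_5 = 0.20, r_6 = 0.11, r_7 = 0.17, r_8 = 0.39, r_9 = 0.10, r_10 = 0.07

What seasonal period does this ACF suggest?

The largest autocorrelation is r_4 = 0.58, with a weaker echo at lag 8 (0.39); the remaining lags stay at or below 0.36. The elevated value at lag 1 (0.36), dropping to 0.20 at lag 2, reflects decaying short-term dependence rather than seasonality.
The dominant spike at lag 4 indicates a seasonal period of 4.

4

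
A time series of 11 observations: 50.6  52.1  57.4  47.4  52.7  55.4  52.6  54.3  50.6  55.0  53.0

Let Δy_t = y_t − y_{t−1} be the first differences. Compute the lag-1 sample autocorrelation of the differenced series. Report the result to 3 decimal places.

-0.602

First differences Δy: 1.5, 5.3, -10.0, 5.3, 2.7, -2.8, 1.7, -3.7, 4.4, -2.0
Mean of differences = 0.2400
Numerator Σ(Δy_t−Δȳ)(Δy_{t+1}−Δȳ) = -128.1836
Denominator Σ(Δy_t−Δȳ)² = 212.9240
r_1(Δy) = -128.1836 / 212.9240 = -0.602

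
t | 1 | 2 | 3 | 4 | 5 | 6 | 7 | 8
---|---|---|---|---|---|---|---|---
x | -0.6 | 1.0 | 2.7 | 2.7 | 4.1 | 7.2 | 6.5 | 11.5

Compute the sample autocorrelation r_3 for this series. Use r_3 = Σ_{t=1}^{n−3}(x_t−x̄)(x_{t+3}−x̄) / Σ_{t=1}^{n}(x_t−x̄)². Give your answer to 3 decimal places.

-0.009

Mean x̄ = (-0.6 + 1.0 + 2.7 + 2.7 + 4.1 + 7.2 + 6.5 + 11.5)/8 = 4.3875
Σ(x_t−x̄)(x_{t+3}−x̄) = (8.4164) + (0.9739) + (-4.7461) + (-3.5648) + (-2.0448) = -0.9655
Denominator Σ(x_t−x̄)² = 105.0888
r_3 = -0.9655 / 105.0888 = -0.009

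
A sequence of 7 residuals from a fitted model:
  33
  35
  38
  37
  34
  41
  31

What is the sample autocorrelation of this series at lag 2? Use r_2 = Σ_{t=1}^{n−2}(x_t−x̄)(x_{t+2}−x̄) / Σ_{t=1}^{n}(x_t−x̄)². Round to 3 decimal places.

0.060

Mean x̄ = (33 + 35 + 38 + 37 + 34 + 41 + 31)/7 = 35.5714
Deviations from mean: -2.5714, -0.5714, 2.4286, 1.4286, -1.5714, 5.4286, -4.5714
Σ(x_t−x̄)(x_{t+2}−x̄) = (-6.2449) + (-0.8163) + (-3.8163) + (7.7551) + (7.1837) = 4.0612
Denominator Σ(x_t−x̄)² = 67.7143
r_2 = 4.0612 / 67.7143 = 0.060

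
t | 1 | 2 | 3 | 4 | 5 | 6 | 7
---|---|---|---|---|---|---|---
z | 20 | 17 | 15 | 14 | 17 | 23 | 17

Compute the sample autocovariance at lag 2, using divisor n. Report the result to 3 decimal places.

-3.114

Mean z̄ = (20 + 17 + 15 + 14 + 17 + 23 + 17)/7 = 17.5714
Deviations: 2.4286, -0.5714, -2.5714, -3.5714, -0.5714, 5.4286, -0.5714
Σ_{t=1}^{5}(z_t−z̄)(z_{t+2}−z̄) = -21.7959
γ_2 = -21.7959 / 7 = -3.114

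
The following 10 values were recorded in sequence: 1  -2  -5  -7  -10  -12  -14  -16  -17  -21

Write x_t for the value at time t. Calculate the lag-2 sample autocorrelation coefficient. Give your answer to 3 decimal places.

0.400

Mean x̄ = (1 − 2 − 5 − 7 − 10 − 12 − 14 − 16 − 17 − 21)/10 = -10.3000
Numerator Σ_{t=1}^{8}(x_t−x̄)(x_{t+2}−x̄) = 177.6200
Denominator Σ(x_t−x̄)² = 444.1000
r_2 = 177.6200 / 444.1000 = 0.400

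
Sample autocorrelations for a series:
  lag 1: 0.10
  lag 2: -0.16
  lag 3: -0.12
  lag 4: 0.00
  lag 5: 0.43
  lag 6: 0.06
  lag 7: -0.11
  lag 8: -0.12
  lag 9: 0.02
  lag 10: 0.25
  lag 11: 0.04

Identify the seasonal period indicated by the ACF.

The largest autocorrelation is r_5 = 0.43, with a weaker echo at lag 10 (0.25); the remaining lags stay at or below 0.10.
The dominant spike at lag 5 indicates a seasonal period of 5.

5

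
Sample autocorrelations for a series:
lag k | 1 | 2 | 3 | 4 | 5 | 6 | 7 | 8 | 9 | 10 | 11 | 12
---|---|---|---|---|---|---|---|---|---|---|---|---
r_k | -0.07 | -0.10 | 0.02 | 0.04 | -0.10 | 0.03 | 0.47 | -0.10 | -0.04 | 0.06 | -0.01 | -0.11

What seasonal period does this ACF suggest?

The largest autocorrelation is r_7 = 0.47; the remaining lags stay at or below 0.06.
The dominant spike at lag 7 indicates a seasonal period of 7.

7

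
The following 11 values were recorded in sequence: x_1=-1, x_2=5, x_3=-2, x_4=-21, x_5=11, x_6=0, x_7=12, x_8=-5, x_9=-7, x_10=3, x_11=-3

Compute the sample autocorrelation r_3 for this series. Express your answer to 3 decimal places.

Mean x̄ = (-1 + 5 − 2 − 21 + 11 + 0 + 12 − 5 − 7 + 3 − 3)/11 = -0.7273
Numerator Σ_{t=1}^{8}(x_t−x̄)(x_{t+3}−x̄) = -183.7686
Denominator Σ(x_t−x̄)² = 822.1818
r_3 = -183.7686 / 822.1818 = -0.224

-0.224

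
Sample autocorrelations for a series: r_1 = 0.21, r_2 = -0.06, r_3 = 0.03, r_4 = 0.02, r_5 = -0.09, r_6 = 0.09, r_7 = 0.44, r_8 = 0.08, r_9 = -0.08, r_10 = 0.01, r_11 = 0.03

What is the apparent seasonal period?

The largest autocorrelation is r_7 = 0.44; the remaining lags stay at or below 0.21.
The dominant spike at lag 7 indicates a seasonal period of 7.

7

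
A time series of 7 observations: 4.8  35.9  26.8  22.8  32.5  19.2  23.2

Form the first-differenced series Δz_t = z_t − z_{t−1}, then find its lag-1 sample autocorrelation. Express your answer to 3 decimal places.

-0.328

First differences Δz: 31.1, -9.1, -4.0, 9.7, -13.3, 4.0
Mean of differences = 3.0667
Numerator Σ(Δz_t−Δz̄)(Δz_{t+1}−Δz̄) = -425.8111
Denominator Σ(Δz_t−Δz̄)² = 1296.5733
r_1(Δz) = -425.8111 / 1296.5733 = -0.328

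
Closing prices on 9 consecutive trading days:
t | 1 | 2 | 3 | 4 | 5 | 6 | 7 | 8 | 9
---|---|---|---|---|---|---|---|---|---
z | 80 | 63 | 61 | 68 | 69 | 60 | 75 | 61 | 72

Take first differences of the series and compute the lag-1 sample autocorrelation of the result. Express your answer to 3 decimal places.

-0.505

First differences Δz: -17, -2, 7, 1, -9, 15, -14, 11
Mean of differences = -1.0000
Numerator Σ(Δz_t−Δz̄)(Δz_{t+1}−Δz̄) = -484.0000
Denominator Σ(Δz_t−Δz̄)² = 958.0000
r_1(Δz) = -484.0000 / 958.0000 = -0.505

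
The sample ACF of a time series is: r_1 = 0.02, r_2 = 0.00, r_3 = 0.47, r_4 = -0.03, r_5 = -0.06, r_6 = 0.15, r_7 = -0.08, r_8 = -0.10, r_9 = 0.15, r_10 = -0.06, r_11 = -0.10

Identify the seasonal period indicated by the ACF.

3

The largest autocorrelation is r_3 = 0.47, with weaker echoes at lags 6 (0.15) and 9 (0.15); the remaining lags stay at or below 0.02.
The dominant spike at lag 3 indicates a seasonal period of 3.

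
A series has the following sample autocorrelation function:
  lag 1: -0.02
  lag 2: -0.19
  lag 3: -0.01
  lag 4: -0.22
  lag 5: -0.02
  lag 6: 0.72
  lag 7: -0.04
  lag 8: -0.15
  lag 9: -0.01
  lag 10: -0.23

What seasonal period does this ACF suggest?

The largest autocorrelation is r_6 = 0.72; the remaining lags stay at or below -0.01.
The dominant spike at lag 6 indicates a seasonal period of 6.

6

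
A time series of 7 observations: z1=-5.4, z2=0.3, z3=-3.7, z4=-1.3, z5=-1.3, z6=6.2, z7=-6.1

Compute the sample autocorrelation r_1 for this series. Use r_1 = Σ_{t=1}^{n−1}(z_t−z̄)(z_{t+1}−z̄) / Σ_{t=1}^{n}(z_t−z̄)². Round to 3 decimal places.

-0.428

Mean z̄ = (-5.4 + 0.3 − 3.7 − 1.3 − 1.3 + 6.2 − 6.1)/7 = -1.6143
Deviations from mean: -3.7857, 1.9143, -2.0857, 0.3143, 0.3143, 7.8143, -4.4857
Σ(z_t−z̄)(z_{t+1}−z̄) = (-7.2469) + (-3.9927) + (-0.6555) + (0.0988) + (2.4559) + (-35.0527) = -44.3931
Denominator Σ(z_t−z̄)² = 103.7286
r_1 = -44.3931 / 103.7286 = -0.428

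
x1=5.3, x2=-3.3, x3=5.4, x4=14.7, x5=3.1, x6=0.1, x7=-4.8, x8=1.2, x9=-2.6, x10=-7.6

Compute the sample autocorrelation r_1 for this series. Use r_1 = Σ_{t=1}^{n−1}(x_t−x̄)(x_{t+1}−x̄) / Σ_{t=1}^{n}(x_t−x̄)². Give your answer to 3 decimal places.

Mean x̄ = (5.3 − 3.3 + 5.4 + 14.7 + 3.1 + 0.1 − 4.8 + 1.2 − 2.6 − 7.6)/10 = 1.1500
Numerator Σ_{t=1}^{9}(x_t−x̄)(x_{t+1}−x̄) = 83.1575
Denominator Σ(x_t−x̄)² = 369.6250
r_1 = 83.1575 / 369.6250 = 0.225

0.225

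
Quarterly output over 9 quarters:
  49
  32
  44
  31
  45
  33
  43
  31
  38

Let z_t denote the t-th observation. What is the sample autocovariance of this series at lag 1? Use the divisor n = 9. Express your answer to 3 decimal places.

Mean z̄ = (49 + 32 + 44 + 31 + 45 + 33 + 43 + 31 + 38)/9 = 38.4444
Σ_{t=1}^{8}(z_t−z̄)(z_{t+1}−z̄) = -285.0864
γ_1 = -285.0864 / 9 = -31.676

-31.676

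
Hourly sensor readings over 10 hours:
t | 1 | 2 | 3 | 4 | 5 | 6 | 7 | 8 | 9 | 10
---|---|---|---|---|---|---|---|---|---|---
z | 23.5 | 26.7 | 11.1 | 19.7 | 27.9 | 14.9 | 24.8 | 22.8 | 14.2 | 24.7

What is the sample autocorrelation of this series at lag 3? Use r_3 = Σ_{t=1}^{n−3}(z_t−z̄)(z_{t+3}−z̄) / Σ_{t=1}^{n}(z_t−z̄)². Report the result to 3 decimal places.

0.530

Mean z̄ = (23.5 + 26.7 + 11.1 + 19.7 + 27.9 + 14.9 + 24.8 + 22.8 + 14.2 + 24.7)/10 = 21.0300
Σ(z_t−z̄)(z_{t+3}−z̄) = (-3.2851) + (38.9529) + (60.8709) + (-5.0141) + (12.1599) + (41.8679) + (13.8359) = 159.3883
Denominator Σ(z_t−z̄)² = 300.8610
r_3 = 159.3883 / 300.8610 = 0.530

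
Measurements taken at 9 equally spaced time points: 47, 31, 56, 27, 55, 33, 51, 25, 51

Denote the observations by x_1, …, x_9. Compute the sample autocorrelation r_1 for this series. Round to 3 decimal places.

Mean x̄ = (47 + 31 + 56 + 27 + 55 + 33 + 51 + 25 + 51)/9 = 41.7778
Numerator Σ_{t=1}^{8}(x_t−x̄)(x_{t+1}−x̄) = -1121.6049
Denominator Σ(x_t−x̄)² = 1267.5556
r_1 = -1121.6049 / 1267.5556 = -0.885

-0.885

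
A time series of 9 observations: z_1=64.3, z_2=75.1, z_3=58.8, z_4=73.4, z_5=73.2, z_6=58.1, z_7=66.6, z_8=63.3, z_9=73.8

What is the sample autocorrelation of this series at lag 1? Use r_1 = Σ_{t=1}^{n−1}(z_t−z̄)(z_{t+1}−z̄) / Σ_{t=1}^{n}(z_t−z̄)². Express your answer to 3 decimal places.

Mean z̄ = (64.3 + 75.1 + 58.8 + 73.4 + 73.2 + 58.1 + 66.6 + 63.3 + 73.8)/9 = 67.4000
Numerator Σ_{t=1}^{8}(z_t−z̄)(z_{t+1}−z̄) = -176.3500
Denominator Σ(z_t−z̄)² = 357.4000
r_1 = -176.3500 / 357.4000 = -0.493

-0.493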